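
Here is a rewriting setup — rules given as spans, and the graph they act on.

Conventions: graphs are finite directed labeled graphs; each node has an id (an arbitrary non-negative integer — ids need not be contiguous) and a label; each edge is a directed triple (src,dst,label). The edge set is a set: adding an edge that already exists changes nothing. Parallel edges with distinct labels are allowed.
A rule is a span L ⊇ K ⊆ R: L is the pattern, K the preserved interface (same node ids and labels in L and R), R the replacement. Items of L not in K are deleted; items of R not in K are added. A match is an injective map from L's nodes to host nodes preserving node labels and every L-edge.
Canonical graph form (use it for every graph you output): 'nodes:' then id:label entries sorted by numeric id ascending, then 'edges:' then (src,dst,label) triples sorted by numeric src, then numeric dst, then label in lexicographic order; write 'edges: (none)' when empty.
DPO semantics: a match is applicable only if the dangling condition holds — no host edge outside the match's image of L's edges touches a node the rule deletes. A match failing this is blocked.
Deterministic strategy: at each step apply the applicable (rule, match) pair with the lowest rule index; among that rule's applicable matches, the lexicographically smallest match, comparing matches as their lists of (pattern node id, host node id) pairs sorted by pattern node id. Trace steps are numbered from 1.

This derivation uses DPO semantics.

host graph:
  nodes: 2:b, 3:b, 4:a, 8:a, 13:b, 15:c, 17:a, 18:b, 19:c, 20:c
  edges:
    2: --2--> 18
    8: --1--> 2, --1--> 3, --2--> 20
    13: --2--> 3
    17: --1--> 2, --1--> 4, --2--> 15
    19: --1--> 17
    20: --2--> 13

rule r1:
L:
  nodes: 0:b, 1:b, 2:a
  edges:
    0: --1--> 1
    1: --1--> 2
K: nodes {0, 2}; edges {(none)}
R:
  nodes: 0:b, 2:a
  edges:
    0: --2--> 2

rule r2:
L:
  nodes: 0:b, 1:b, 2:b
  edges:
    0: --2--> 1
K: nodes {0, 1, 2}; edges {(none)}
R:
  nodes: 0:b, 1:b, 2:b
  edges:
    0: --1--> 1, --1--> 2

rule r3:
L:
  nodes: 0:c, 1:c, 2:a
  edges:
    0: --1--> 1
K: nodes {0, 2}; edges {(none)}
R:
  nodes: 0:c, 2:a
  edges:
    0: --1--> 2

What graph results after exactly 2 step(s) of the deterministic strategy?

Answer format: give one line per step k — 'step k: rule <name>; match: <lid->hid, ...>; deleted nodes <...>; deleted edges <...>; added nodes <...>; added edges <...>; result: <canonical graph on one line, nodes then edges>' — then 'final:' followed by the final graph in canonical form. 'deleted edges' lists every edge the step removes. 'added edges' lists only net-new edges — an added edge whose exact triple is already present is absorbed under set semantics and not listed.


step 1: rule r2; match: 0->2, 1->18, 2->3; deleted nodes (none); deleted edges (2,18,2); added nodes (none); added edges (2,3,1); (2,18,1); result: nodes: 2:b, 3:b, 4:a, 8:a, 13:b, 15:c, 17:a, 18:b, 19:c, 20:c edges: (2,3,1); (2,18,1); (8,2,1); (8,3,1); (8,20,2); (13,3,2); (17,2,1); (17,4,1); (17,15,2); (19,17,1); (20,13,2)
step 2: rule r2; match: 0->13, 1->3, 2->2; deleted nodes (none); deleted edges (13,3,2); added nodes (none); added edges (13,2,1); (13,3,1); result: nodes: 2:b, 3:b, 4:a, 8:a, 13:b, 15:c, 17:a, 18:b, 19:c, 20:c edges: (2,3,1); (2,18,1); (8,2,1); (8,3,1); (8,20,2); (13,2,1); (13,3,1); (17,2,1); (17,4,1); (17,15,2); (19,17,1); (20,13,2)
final:
nodes: 2:b, 3:b, 4:a, 8:a, 13:b, 15:c, 17:a, 18:b, 19:c, 20:c
edges: (2,3,1); (2,18,1); (8,2,1); (8,3,1); (8,20,2); (13,2,1); (13,3,1); (17,2,1); (17,4,1); (17,15,2); (19,17,1); (20,13,2)


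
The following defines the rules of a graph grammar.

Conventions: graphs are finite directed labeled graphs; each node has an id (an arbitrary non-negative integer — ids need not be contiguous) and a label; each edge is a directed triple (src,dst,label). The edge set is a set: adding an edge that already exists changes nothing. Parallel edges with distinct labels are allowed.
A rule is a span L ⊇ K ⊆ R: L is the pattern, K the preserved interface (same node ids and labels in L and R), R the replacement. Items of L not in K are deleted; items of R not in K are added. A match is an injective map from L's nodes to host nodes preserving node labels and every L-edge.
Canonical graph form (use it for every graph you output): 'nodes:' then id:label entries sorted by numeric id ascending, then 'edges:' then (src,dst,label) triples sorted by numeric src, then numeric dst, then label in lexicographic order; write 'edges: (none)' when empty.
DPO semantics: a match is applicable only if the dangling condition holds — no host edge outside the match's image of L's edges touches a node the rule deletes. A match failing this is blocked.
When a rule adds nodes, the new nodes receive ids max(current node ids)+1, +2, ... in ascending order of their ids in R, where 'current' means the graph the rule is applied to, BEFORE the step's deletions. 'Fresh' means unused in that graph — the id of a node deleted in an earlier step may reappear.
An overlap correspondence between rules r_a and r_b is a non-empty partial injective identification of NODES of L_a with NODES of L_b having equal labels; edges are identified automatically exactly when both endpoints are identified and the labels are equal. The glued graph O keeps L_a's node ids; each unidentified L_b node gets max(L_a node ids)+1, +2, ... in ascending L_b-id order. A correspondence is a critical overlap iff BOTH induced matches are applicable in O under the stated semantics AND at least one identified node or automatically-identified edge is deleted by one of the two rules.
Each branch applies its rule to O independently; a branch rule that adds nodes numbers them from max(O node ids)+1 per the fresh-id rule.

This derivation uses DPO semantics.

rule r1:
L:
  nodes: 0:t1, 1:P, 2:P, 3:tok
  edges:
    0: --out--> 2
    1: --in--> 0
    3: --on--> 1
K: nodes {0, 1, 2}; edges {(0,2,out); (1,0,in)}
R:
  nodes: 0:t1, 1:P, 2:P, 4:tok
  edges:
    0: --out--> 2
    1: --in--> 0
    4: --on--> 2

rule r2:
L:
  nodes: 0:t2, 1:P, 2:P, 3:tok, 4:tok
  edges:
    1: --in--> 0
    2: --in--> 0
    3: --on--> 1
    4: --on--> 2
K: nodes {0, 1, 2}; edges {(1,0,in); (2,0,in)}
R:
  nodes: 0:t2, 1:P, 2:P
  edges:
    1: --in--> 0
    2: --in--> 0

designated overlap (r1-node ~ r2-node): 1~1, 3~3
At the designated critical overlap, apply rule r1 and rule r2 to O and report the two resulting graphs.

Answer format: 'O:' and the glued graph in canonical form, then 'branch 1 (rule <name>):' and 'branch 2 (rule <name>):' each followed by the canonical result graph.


O:
nodes: 0:t1, 1:P, 2:P, 3:tok, 4:t2, 5:P, 6:tok
edges: (0,2,out); (1,0,in); (1,4,in); (3,1,on); (5,4,in); (6,5,on)
branch 1 (rule r1):
nodes: 0:t1, 1:P, 2:P, 4:t2, 5:P, 6:tok, 7:tok
edges: (0,2,out); (1,0,in); (1,4,in); (5,4,in); (6,5,on); (7,2,on)
branch 2 (rule r2):
nodes: 0:t1, 1:P, 2:P, 4:t2, 5:P
edges: (0,2,out); (1,0,in); (1,4,in); (5,4,in)


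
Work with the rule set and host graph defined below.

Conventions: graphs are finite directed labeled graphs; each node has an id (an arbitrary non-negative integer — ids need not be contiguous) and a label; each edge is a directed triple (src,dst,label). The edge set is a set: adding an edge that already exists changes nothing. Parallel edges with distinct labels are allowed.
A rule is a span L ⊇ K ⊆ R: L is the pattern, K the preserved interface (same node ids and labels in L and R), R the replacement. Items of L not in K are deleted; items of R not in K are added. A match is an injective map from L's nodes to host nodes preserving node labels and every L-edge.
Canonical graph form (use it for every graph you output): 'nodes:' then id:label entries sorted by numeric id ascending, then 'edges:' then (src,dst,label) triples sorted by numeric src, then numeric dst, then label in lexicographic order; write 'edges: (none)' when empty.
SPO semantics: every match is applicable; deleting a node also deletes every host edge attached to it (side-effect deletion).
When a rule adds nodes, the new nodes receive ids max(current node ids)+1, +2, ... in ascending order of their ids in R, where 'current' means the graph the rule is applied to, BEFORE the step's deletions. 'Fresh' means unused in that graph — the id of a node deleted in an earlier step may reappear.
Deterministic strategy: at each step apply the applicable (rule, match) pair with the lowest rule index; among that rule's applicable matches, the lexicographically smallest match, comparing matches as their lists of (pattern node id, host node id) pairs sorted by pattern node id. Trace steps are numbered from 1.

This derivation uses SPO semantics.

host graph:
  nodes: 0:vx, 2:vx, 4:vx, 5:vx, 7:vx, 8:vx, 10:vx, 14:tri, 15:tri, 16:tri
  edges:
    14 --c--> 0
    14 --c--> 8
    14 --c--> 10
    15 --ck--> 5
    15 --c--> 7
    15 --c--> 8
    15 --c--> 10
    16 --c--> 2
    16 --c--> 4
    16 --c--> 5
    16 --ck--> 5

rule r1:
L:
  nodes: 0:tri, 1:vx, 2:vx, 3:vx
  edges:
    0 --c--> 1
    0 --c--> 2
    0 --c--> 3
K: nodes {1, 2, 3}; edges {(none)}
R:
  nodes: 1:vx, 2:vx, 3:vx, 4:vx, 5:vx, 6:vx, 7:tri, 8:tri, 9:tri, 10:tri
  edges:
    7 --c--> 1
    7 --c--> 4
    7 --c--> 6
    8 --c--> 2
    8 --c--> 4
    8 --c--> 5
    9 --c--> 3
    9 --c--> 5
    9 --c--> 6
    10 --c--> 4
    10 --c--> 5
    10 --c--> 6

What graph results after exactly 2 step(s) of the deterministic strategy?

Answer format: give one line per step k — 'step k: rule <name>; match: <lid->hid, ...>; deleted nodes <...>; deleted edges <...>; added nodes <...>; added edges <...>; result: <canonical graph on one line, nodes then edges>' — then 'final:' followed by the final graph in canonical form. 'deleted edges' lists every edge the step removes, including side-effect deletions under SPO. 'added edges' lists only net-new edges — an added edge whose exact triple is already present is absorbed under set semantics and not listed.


step 1: rule r1; match: 0->14, 1->0, 2->8, 3->10; deleted nodes 14; deleted edges (14,0,c); (14,8,c); (14,10,c); added nodes 17, 18, 19, 20, 21, 22, 23; added edges (20,0,c); (20,17,c); (20,19,c); (21,8,c); (21,17,c); (21,18,c); (22,10,c); (22,18,c); (22,19,c); (23,17,c); (23,18,c); (23,19,c); result: nodes: 0:vx, 2:vx, 4:vx, 5:vx, 7:vx, 8:vx, 10:vx, 15:tri, 16:tri, 17:vx, 18:vx, 19:vx, 20:tri, 21:tri, 22:tri, 23:tri edges: (15,5,ck); (15,7,c); (15,8,c); (15,10,c); (16,2,c); (16,4,c); (16,5,c); (16,5,ck); (20,0,c); (20,17,c); (20,19,c); (21,8,c); (21,17,c); (21,18,c); (22,10,c); (22,18,c); (22,19,c); (23,17,c); (23,18,c); (23,19,c)
step 2: rule r1; match: 0->15, 1->7, 2->8, 3->10; deleted nodes 15; deleted edges (15,5,ck); (15,7,c); (15,8,c); (15,10,c); added nodes 24, 25, 26, 27, 28, 29, 30; added edges (27,7,c); (27,24,c); (27,26,c); (28,8,c); (28,24,c); (28,25,c); (29,10,c); (29,25,c); (29,26,c); (30,24,c); (30,25,c); (30,26,c); result: nodes: 0:vx, 2:vx, 4:vx, 5:vx, 7:vx, 8:vx, 10:vx, 16:tri, 17:vx, 18:vx, 19:vx, 20:tri, 21:tri, 22:tri, 23:tri, 24:vx, 25:vx, 26:vx, 27:tri, 28:tri, 29:tri, 30:tri edges: (16,2,c); (16,4,c); (16,5,c); (16,5,ck); (20,0,c); (20,17,c); (20,19,c); (21,8,c); (21,17,c); (21,18,c); (22,10,c); (22,18,c); (22,19,c); (23,17,c); (23,18,c); (23,19,c); (27,7,c); (27,24,c); (27,26,c); (28,8,c); (28,24,c); (28,25,c); (29,10,c); (29,25,c); (29,26,c); (30,24,c); (30,25,c); (30,26,c)
final:
nodes: 0:vx, 2:vx, 4:vx, 5:vx, 7:vx, 8:vx, 10:vx, 16:tri, 17:vx, 18:vx, 19:vx, 20:tri, 21:tri, 22:tri, 23:tri, 24:vx, 25:vx, 26:vx, 27:tri, 28:tri, 29:tri, 30:tri
edges: (16,2,c); (16,4,c); (16,5,c); (16,5,ck); (20,0,c); (20,17,c); (20,19,c); (21,8,c); (21,17,c); (21,18,c); (22,10,c); (22,18,c); (22,19,c); (23,17,c); (23,18,c); (23,19,c); (27,7,c); (27,24,c); (27,26,c); (28,8,c); (28,24,c); (28,25,c); (29,10,c); (29,25,c); (29,26,c); (30,24,c); (30,25,c); (30,26,c)


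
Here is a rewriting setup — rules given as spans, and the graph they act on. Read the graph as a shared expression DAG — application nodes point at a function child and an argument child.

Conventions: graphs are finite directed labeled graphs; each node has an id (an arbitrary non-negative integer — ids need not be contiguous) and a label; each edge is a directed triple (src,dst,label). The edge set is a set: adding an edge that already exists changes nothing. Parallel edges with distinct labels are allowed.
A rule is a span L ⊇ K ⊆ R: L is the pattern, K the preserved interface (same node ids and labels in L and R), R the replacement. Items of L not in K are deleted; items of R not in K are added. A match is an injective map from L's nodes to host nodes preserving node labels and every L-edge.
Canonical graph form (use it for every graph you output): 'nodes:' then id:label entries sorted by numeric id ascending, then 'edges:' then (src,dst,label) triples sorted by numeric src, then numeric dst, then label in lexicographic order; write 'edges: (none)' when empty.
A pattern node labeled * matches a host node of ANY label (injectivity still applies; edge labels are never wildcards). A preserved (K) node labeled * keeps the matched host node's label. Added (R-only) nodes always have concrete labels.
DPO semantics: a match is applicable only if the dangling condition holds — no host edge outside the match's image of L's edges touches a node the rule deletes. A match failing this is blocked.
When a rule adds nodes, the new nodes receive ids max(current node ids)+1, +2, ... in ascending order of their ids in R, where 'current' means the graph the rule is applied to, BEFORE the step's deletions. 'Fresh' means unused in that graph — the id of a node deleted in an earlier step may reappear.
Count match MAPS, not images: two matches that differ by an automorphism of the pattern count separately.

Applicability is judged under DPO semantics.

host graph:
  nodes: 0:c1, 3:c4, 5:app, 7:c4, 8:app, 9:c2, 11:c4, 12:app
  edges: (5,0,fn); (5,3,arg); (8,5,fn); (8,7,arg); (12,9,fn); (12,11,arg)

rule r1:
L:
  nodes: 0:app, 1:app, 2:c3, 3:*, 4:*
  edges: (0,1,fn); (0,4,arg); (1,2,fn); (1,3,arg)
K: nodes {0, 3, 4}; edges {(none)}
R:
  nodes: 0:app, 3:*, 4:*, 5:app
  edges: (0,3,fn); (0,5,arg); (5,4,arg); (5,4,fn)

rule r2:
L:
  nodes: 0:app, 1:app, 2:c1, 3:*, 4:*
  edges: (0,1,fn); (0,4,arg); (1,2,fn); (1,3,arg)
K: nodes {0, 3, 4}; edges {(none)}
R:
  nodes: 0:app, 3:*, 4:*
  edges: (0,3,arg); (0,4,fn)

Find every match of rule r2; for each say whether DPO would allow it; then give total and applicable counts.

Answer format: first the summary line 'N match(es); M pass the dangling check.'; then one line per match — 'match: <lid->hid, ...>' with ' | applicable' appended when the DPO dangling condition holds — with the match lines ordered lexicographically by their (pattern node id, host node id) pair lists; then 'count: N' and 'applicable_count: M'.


1 match(es); 1 pass the dangling check.
match: 0->8, 1->5, 2->0, 3->3, 4->7 | applicable
count: 1
applicable_count: 1


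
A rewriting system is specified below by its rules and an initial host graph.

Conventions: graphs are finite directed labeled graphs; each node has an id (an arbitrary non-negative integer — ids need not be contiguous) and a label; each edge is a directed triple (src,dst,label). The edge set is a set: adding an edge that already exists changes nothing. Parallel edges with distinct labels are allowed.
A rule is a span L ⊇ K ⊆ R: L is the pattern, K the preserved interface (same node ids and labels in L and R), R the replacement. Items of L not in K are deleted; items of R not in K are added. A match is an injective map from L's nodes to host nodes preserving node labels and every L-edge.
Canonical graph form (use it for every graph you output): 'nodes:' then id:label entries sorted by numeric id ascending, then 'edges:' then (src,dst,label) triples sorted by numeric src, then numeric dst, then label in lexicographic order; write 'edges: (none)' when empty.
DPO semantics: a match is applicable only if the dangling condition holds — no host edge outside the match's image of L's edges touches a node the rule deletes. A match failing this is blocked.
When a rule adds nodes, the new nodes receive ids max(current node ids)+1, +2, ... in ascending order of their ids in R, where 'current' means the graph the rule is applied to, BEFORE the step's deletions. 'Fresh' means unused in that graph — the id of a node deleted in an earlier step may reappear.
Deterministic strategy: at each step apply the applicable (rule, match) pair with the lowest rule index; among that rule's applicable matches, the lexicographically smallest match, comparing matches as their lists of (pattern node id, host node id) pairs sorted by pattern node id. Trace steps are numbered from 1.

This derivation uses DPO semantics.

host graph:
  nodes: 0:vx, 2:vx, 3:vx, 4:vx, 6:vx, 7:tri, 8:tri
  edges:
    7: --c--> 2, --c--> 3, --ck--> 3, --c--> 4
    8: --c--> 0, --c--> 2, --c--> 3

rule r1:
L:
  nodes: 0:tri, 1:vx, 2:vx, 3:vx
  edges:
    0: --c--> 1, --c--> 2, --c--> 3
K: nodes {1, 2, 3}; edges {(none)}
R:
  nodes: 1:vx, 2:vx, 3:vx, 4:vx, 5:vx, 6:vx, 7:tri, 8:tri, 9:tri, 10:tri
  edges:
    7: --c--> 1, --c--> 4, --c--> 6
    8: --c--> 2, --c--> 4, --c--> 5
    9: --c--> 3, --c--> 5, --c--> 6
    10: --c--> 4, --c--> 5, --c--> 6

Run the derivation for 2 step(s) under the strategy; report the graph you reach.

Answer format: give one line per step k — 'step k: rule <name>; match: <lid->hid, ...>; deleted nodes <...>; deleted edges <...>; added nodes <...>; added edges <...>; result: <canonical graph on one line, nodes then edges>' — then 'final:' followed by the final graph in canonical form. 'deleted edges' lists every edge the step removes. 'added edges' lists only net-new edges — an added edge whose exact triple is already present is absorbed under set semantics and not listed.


step 1: rule r1; match: 0->8, 1->0, 2->2, 3->3; deleted nodes 8; deleted edges (8,0,c); (8,2,c); (8,3,c); added nodes 9, 10, 11, 12, 13, 14, 15; added edges (12,0,c); (12,9,c); (12,11,c); (13,2,c); (13,9,c); (13,10,c); (14,3,c); (14,10,c); (14,11,c); (15,9,c); (15,10,c); (15,11,c); result: nodes: 0:vx, 2:vx, 3:vx, 4:vx, 6:vx, 7:tri, 9:vx, 10:vx, 11:vx, 12:tri, 13:tri, 14:tri, 15:tri edges: (7,2,c); (7,3,c); (7,3,ck); (7,4,c); (12,0,c); (12,9,c); (12,11,c); (13,2,c); (13,9,c); (13,10,c); (14,3,c); (14,10,c); (14,11,c); (15,9,c); (15,10,c); (15,11,c)
step 2: rule r1; match: 0->12, 1->0, 2->9, 3->11; deleted nodes 12; deleted edges (12,0,c); (12,9,c); (12,11,c); added nodes 16, 17, 18, 19, 20, 21, 22; added edges (19,0,c); (19,16,c); (19,18,c); (20,9,c); (20,16,c); (20,17,c); (21,11,c); (21,17,c); (21,18,c); (22,16,c); (22,17,c); (22,18,c); result: nodes: 0:vx, 2:vx, 3:vx, 4:vx, 6:vx, 7:tri, 9:vx, 10:vx, 11:vx, 13:tri, 14:tri, 15:tri, 16:vx, 17:vx, 18:vx, 19:tri, 20:tri, 21:tri, 22:tri edges: (7,2,c); (7,3,c); (7,3,ck); (7,4,c); (13,2,c); (13,9,c); (13,10,c); (14,3,c); (14,10,c); (14,11,c); (15,9,c); (15,10,c); (15,11,c); (19,0,c); (19,16,c); (19,18,c); (20,9,c); (20,16,c); (20,17,c); (21,11,c); (21,17,c); (21,18,c); (22,16,c); (22,17,c); (22,18,c)
final:
nodes: 0:vx, 2:vx, 3:vx, 4:vx, 6:vx, 7:tri, 9:vx, 10:vx, 11:vx, 13:tri, 14:tri, 15:tri, 16:vx, 17:vx, 18:vx, 19:tri, 20:tri, 21:tri, 22:tri
edges: (7,2,c); (7,3,c); (7,3,ck); (7,4,c); (13,2,c); (13,9,c); (13,10,c); (14,3,c); (14,10,c); (14,11,c); (15,9,c); (15,10,c); (15,11,c); (19,0,c); (19,16,c); (19,18,c); (20,9,c); (20,16,c); (20,17,c); (21,11,c); (21,17,c); (21,18,c); (22,16,c); (22,17,c); (22,18,c)


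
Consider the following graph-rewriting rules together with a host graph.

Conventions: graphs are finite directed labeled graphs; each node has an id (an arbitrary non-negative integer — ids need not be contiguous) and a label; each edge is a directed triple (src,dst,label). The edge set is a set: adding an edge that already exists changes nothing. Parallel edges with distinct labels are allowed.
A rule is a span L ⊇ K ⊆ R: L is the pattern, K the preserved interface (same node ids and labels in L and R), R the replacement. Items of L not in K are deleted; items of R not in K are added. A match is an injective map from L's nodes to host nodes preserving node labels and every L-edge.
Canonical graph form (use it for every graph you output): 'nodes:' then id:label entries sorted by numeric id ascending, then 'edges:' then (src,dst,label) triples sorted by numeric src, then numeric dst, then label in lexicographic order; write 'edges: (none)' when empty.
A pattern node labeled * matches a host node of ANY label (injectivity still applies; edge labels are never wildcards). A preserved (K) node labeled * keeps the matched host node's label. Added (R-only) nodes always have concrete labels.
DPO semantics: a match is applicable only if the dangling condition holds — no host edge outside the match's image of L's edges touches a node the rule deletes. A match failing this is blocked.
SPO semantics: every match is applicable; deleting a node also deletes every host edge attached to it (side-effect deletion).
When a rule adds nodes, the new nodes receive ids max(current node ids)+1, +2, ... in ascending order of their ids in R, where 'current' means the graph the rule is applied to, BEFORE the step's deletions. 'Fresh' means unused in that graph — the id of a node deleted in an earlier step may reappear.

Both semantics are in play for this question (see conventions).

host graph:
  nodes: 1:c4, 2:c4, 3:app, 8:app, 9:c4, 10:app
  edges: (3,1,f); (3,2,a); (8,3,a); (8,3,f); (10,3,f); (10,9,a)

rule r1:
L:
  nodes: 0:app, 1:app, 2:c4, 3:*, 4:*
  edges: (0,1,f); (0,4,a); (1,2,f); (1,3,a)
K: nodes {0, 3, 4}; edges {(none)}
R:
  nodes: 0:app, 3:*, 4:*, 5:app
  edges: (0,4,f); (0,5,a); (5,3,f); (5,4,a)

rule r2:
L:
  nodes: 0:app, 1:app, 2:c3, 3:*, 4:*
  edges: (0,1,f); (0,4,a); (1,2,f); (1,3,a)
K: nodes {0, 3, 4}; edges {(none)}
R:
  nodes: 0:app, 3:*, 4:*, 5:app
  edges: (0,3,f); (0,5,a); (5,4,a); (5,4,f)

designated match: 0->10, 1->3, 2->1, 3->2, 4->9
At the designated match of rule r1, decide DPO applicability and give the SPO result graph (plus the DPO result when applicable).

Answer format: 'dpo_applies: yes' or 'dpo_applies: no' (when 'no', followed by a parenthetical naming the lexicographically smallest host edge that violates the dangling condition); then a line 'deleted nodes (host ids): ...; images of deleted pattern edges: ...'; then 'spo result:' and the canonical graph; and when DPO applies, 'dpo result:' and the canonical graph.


dpo_applies: no
(the rule deletes node 3, which keeps host edge (8,3,a) outside the match image — the dangling condition fails, DPO blocks; SPO proceeds and side-deletes such edges)
deleted nodes (host ids): 1, 3; images of deleted pattern edges: (3,1,f); (3,2,a); (10,3,f); (10,9,a)
spo result:
nodes: 2:c4, 8:app, 9:c4, 10:app, 11:app
edges: (10,9,f); (10,11,a); (11,2,f); (11,9,a)


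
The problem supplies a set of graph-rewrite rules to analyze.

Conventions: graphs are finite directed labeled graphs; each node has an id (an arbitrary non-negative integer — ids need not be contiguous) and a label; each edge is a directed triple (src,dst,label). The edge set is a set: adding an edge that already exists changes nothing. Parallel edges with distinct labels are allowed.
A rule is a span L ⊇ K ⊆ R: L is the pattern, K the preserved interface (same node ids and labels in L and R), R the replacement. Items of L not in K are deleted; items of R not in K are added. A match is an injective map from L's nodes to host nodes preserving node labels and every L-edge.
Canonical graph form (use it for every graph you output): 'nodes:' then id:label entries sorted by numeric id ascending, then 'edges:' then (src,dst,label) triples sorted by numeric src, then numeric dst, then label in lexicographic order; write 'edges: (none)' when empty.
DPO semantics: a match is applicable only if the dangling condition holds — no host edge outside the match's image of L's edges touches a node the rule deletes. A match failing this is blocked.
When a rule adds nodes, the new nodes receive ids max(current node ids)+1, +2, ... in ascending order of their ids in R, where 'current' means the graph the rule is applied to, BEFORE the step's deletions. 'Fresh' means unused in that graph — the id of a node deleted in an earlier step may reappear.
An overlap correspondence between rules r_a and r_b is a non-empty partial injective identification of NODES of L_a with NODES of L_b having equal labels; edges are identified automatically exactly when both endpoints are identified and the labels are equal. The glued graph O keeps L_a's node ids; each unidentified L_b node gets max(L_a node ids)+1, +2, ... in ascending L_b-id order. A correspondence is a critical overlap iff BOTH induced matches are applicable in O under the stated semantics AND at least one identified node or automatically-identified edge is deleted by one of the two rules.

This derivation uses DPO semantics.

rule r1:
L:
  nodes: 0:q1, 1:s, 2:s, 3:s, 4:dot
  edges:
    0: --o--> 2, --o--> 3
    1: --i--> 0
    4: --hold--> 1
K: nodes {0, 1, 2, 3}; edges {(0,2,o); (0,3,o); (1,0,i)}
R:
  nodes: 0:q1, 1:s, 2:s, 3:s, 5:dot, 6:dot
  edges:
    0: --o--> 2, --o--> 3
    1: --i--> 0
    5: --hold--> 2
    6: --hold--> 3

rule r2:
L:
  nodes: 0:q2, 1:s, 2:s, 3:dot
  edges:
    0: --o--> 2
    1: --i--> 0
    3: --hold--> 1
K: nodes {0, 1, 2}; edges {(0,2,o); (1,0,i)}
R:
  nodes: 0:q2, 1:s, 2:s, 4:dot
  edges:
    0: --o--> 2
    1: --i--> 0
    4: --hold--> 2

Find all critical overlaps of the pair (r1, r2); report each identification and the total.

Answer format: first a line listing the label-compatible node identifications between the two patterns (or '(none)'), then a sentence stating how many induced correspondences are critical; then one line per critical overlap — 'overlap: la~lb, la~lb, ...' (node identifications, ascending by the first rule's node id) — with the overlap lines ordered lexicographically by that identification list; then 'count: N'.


label-compatible node identifications between L(r1) and L(r2): 1~1, 1~2, 2~1, 2~2, 3~1, 3~2, 4~3
3 of the induced correspondences are critical overlaps of r1 and r2.
overlap: 1~1, 2~2, 4~3
overlap: 1~1, 3~2, 4~3
overlap: 1~1, 4~3
count: 3


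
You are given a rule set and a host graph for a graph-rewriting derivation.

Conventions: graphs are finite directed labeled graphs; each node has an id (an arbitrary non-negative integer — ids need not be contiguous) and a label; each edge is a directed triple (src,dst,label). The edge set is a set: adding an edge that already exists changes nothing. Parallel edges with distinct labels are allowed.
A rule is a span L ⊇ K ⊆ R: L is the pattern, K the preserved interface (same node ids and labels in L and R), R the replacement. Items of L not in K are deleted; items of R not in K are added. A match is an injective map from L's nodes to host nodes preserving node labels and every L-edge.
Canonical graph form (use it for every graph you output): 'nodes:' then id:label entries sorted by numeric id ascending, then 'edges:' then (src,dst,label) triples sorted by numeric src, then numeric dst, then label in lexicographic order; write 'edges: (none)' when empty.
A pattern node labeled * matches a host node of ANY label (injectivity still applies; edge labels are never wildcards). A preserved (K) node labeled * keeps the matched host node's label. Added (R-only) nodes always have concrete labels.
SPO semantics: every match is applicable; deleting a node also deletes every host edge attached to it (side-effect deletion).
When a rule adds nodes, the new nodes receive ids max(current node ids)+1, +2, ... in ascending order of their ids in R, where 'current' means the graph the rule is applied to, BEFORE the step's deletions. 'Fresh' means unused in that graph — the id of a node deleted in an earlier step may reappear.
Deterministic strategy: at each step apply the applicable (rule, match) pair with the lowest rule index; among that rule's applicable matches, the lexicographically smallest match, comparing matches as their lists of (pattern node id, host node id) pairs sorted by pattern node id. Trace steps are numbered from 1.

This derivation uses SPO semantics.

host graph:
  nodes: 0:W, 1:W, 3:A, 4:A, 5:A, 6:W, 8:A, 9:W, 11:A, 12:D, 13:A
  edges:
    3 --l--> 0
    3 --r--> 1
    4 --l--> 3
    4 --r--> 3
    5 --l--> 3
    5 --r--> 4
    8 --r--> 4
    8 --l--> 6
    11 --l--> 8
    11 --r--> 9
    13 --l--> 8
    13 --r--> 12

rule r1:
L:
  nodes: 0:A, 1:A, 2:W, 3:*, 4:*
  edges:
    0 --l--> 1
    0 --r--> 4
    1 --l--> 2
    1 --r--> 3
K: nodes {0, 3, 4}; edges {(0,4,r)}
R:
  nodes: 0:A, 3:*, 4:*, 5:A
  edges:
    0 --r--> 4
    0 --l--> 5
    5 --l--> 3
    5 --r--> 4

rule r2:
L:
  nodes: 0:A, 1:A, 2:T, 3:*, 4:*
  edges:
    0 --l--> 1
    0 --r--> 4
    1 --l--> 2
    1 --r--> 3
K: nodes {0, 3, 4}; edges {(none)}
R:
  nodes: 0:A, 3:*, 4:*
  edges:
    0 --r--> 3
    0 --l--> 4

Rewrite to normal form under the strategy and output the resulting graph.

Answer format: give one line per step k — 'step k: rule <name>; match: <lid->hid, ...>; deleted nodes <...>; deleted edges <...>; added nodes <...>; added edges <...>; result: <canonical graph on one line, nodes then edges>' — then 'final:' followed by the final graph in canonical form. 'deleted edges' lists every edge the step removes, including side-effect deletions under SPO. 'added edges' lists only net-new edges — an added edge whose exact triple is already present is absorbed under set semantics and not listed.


step 1: rule r1; match: 0->5, 1->3, 2->0, 3->1, 4->4; deleted nodes 0, 3; deleted edges (3,0,l); (3,1,r); (4,3,l); (4,3,r); (5,3,l); added nodes 14; added edges (5,14,l); (14,1,l); (14,4,r); result: nodes: 1:W, 4:A, 5:A, 6:W, 8:A, 9:W, 11:A, 12:D, 13:A, 14:A edges: (5,4,r); (5,14,l); (8,4,r); (8,6,l); (11,8,l); (11,9,r); (13,8,l); (13,12,r); (14,1,l); (14,4,r)
step 2: rule r1; match: 0->11, 1->8, 2->6, 3->4, 4->9; deleted nodes 6, 8; deleted edges (8,4,r); (8,6,l); (11,8,l); (13,8,l); added nodes 15; added edges (11,15,l); (15,4,l); (15,9,r); result: nodes: 1:W, 4:A, 5:A, 9:W, 11:A, 12:D, 13:A, 14:A, 15:A edges: (5,4,r); (5,14,l); (11,9,r); (11,15,l); (13,12,r); (14,1,l); (14,4,r); (15,4,l); (15,9,r)
final:
nodes: 1:W, 4:A, 5:A, 9:W, 11:A, 12:D, 13:A, 14:A, 15:A
edges: (5,4,r); (5,14,l); (11,9,r); (11,15,l); (13,12,r); (14,1,l); (14,4,r); (15,4,l); (15,9,r)


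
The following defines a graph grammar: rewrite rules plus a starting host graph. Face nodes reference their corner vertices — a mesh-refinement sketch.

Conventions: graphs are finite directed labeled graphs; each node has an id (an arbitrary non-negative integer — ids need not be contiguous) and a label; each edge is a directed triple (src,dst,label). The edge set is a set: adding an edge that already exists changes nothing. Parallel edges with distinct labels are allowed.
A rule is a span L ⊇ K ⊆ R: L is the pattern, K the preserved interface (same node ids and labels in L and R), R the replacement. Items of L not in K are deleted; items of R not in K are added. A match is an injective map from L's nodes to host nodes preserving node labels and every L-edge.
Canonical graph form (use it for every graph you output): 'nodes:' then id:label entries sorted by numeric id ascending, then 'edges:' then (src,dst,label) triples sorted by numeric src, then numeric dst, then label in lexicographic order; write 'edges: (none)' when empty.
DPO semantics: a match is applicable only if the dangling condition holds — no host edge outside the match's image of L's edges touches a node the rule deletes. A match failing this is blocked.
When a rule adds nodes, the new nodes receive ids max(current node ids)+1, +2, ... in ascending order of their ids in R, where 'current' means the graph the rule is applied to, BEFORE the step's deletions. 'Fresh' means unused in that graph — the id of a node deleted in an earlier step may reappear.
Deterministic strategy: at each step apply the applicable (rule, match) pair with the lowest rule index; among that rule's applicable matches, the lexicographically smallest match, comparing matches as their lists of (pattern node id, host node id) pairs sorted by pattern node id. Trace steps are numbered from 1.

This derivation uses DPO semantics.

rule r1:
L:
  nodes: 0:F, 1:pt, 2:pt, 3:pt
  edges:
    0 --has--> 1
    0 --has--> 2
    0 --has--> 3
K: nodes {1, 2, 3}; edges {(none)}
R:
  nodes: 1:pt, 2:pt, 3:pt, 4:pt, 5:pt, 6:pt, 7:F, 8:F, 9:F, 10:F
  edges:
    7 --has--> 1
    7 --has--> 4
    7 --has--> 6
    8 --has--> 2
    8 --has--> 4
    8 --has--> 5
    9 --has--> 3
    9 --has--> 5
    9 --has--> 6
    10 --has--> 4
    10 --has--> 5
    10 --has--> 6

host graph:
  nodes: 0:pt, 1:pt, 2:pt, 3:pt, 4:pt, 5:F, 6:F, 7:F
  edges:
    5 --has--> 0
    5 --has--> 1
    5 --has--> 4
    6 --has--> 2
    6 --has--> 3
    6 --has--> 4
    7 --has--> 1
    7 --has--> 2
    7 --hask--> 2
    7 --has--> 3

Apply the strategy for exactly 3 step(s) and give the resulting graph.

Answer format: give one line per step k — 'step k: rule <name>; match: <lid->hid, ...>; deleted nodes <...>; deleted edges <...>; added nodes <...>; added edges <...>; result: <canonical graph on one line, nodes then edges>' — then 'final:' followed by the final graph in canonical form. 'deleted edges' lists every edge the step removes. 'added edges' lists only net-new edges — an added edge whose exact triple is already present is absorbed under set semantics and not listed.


step 1: rule r1; match: 0->5, 1->0, 2->1, 3->4; deleted nodes 5; deleted edges (5,0,has); (5,1,has); (5,4,has); added nodes 8, 9, 10, 11, 12, 13, 14; added edges (11,0,has); (11,8,has); (11,10,has); (12,1,has); (12,8,has); (12,9,has); (13,4,has); (13,9,has); (13,10,has); (14,8,has); (14,9,has); (14,10,has); result: nodes: 0:pt, 1:pt, 2:pt, 3:pt, 4:pt, 6:F, 7:F, 8:pt, 9:pt, 10:pt, 11:F, 12:F, 13:F, 14:F edges: (6,2,has); (6,3,has); (6,4,has); (7,1,has); (7,2,has); (7,2,hask); (7,3,has); (11,0,has); (11,8,has); (11,10,has); (12,1,has); (12,8,has); (12,9,has); (13,4,has); (13,9,has); (13,10,has); (14,8,has); (14,9,has); (14,10,has)
step 2: rule r1; match: 0->6, 1->2, 2->3, 3->4; deleted nodes 6; deleted edges (6,2,has); (6,3,has); (6,4,has); added nodes 15, 16, 17, 18, 19, 20, 21; added edges (18,2,has); (18,15,has); (18,17,has); (19,3,has); (19,15,has); (19,16,has); (20,4,has); (20,16,has); (20,17,has); (21,15,has); (21,16,has); (21,17,has); result: nodes: 0:pt, 1:pt, 2:pt, 3:pt, 4:pt, 7:F, 8:pt, 9:pt, 10:pt, 11:F, 12:F, 13:F, 14:F, 15:pt, 16:pt, 17:pt, 18:F, 19:F, 20:F, 21:F edges: (7,1,has); (7,2,has); (7,2,hask); (7,3,has); (11,0,has); (11,8,has); (11,10,has); (12,1,has); (12,8,has); (12,9,has); (13,4,has); (13,9,has); (13,10,has); (14,8,has); (14,9,has); (14,10,has); (18,2,has); (18,15,has); (18,17,has); (19,3,has); (19,15,has); (19,16,has); (20,4,has); (20,16,has); (20,17,has); (21,15,has); (21,16,has); (21,17,has)
step 3: rule r1; match: 0->11, 1->0, 2->8, 3->10; deleted nodes 11; deleted edges (11,0,has); (11,8,has); (11,10,has); added nodes 22, 23, 24, 25, 26, 27, 28; added edges (25,0,has); (25,22,has); (25,24,has); (26,8,has); (26,22,has); (26,23,has); (27,10,has); (27,23,has); (27,24,has); (28,22,has); (28,23,has); (28,24,has); result: nodes: 0:pt, 1:pt, 2:pt, 3:pt, 4:pt, 7:F, 8:pt, 9:pt, 10:pt, 12:F, 13:F, 14:F, 15:pt, 16:pt, 17:pt, 18:F, 19:F, 20:F, 21:F, 22:pt, 23:pt, 24:pt, 25:F, 26:F, 27:F, 28:F edges: (7,1,has); (7,2,has); (7,2,hask); (7,3,has); (12,1,has); (12,8,has); (12,9,has); (13,4,has); (13,9,has); (13,10,has); (14,8,has); (14,9,has); (14,10,has); (18,2,has); (18,15,has); (18,17,has); (19,3,has); (19,15,has); (19,16,has); (20,4,has); (20,16,has); (20,17,has); (21,15,has); (21,16,has); (21,17,has); (25,0,has); (25,22,has); (25,24,has); (26,8,has); (26,22,has); (26,23,has); (27,10,has); (27,23,has); (27,24,has); (28,22,has); (28,23,has); (28,24,has)
final:
nodes: 0:pt, 1:pt, 2:pt, 3:pt, 4:pt, 7:F, 8:pt, 9:pt, 10:pt, 12:F, 13:F, 14:F, 15:pt, 16:pt, 17:pt, 18:F, 19:F, 20:F, 21:F, 22:pt, 23:pt, 24:pt, 25:F, 26:F, 27:F, 28:F
edges: (7,1,has); (7,2,has); (7,2,hask); (7,3,has); (12,1,has); (12,8,has); (12,9,has); (13,4,has); (13,9,has); (13,10,has); (14,8,has); (14,9,has); (14,10,has); (18,2,has); (18,15,has); (18,17,has); (19,3,has); (19,15,has); (19,16,has); (20,4,has); (20,16,has); (20,17,has); (21,15,has); (21,16,has); (21,17,has); (25,0,has); (25,22,has); (25,24,has); (26,8,has); (26,22,has); (26,23,has); (27,10,has); (27,23,has); (27,24,has); (28,22,has); (28,23,has); (28,24,has)


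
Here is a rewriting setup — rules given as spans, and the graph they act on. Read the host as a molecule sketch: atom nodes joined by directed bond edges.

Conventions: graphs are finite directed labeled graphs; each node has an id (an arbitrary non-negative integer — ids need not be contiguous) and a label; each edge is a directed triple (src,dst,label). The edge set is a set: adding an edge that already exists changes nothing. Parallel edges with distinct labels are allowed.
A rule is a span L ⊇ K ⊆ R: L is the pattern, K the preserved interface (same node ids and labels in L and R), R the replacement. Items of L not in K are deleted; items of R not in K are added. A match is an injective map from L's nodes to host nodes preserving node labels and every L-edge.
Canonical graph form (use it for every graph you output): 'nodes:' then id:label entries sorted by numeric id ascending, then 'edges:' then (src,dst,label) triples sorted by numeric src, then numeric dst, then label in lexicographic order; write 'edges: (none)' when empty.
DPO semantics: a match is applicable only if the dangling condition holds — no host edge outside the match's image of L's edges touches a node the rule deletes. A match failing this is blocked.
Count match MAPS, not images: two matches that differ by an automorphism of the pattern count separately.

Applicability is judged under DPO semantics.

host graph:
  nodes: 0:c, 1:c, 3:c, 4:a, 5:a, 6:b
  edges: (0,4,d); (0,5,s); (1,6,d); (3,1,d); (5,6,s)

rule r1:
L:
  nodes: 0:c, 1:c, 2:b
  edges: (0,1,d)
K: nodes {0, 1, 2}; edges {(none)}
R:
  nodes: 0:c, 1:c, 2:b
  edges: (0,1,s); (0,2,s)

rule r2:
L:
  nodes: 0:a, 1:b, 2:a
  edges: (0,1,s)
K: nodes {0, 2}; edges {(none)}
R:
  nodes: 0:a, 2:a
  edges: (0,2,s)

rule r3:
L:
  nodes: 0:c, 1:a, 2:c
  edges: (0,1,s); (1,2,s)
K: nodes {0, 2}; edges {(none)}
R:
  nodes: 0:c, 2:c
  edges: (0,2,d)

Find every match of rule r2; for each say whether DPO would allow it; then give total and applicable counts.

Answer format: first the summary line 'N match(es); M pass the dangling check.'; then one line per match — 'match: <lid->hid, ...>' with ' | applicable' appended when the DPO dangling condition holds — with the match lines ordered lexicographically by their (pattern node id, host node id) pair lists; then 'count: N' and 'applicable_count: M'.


1 match(es); 0 pass the dangling check.
match: 0->5, 1->6, 2->4
count: 1
applicable_count: 0


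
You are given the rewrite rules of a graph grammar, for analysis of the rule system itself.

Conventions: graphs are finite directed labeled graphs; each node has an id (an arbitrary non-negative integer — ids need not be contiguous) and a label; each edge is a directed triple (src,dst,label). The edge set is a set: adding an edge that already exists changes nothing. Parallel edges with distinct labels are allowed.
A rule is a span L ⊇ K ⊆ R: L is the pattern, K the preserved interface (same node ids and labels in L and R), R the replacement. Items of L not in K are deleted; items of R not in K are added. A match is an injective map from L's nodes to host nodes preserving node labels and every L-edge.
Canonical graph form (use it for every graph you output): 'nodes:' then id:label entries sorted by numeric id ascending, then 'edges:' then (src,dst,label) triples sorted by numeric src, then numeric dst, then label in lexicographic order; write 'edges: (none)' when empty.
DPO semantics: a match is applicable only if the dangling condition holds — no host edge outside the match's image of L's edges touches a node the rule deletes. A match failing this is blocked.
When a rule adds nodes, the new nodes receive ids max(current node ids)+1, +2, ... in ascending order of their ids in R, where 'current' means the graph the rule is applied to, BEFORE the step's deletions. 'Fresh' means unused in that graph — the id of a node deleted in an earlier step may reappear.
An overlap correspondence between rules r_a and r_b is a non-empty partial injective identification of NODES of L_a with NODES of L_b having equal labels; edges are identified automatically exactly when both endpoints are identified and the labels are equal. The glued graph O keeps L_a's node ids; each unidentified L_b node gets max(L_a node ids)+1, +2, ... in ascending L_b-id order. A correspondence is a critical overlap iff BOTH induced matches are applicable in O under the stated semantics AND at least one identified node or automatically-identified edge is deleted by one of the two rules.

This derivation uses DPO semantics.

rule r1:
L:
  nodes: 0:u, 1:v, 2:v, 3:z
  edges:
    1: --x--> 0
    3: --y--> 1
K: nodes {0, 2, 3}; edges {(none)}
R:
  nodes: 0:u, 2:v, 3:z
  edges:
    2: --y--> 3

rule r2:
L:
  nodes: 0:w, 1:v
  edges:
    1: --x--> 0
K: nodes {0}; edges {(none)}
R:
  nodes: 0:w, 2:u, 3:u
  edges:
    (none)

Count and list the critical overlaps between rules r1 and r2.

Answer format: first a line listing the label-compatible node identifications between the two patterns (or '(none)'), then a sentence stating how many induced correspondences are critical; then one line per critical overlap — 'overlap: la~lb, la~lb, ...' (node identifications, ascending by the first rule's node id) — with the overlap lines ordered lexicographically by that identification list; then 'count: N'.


label-compatible node identifications between L(r1) and L(r2): 1~1, 2~1
1 of the induced correspondences is a critical overlap of r1 and r2.
overlap: 2~1
count: 1
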